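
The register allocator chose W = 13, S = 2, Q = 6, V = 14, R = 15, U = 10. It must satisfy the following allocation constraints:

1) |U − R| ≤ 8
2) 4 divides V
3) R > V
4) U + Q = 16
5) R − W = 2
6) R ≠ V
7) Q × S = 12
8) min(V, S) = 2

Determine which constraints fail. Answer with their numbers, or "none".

1) |10 − 15| = 5; 5 ≤ 8 — holds.
2) 14 = 4×3 + 2, so 4 does not divide 14 — does not hold.
3) R = 15, V = 14; 15 > 14 — holds.
4) U + Q = 10 + 6 = 16 — holds.
5) R − W = 15 − 13 = 2 — holds.
6) R = 15, V = 14; distinct — holds.
7) Q × S = 6 × 2 = 12 — holds.
8) min(14, 2) = 2 — holds.

No — constraint 2 is not satisfied.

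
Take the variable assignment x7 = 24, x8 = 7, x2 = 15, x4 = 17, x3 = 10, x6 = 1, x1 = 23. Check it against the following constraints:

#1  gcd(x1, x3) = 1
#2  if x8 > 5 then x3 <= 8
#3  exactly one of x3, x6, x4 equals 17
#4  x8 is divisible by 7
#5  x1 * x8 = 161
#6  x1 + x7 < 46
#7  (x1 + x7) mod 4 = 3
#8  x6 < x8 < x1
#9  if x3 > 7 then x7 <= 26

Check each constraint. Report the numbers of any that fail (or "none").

#1 gcd(23, 10) = 1  true
#2 x8 = 7 > 5, so we need x3 ≤ 8; but x3 = 10 > 8  false
#3 x3=10, x6=1, x4=17; 1 of them equals 17  true
#4 7 / 7 = 1, so 7 divides 7  true
#5 x1 * x8 = 23 * 7 = 161  true
#6 x1 + x7 = 23 + 24 = 47; 47 ≥ 46, bound 46 not met  false
#7 x1 + x7 = 47; 47 mod 4 = 3  true
#8 values 1 < 7 < 23  true
#9 x3 = 10 > 7, so we need x7 ≤ 26; x7 = 24 ≤ 26  true

Violated: 2 and 6.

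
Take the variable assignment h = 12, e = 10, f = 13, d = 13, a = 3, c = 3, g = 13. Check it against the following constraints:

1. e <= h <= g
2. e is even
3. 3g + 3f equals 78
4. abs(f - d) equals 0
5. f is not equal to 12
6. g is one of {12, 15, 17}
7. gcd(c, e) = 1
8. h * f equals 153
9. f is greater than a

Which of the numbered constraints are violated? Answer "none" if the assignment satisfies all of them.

The assignment fails constraints 6, 8.

1. values 10 <= 12 <= 13 — satisfied.
2. e = 10 is even — satisfied.
3. 3g + 3f = 3(13) + 3(13) = 78 — satisfied.
4. abs(13 - 13) = 0 — satisfied.
5. f = 13, and 13 ≠ 12 — satisfied.
6. g = 13 is not in {12, 15, 17} — violated.
7. gcd(3, 10) = 1 — satisfied.
8. h * f = 12 * 13 = 156, not 153 — violated.
9. f = 13, a = 3; 13 > 3 — satisfied.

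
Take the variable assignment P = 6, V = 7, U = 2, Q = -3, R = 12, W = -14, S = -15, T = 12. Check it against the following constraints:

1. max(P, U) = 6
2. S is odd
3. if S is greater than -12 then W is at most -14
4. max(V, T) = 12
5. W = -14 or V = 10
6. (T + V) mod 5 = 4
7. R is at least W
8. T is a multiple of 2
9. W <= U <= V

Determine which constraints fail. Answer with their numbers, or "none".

None — every constraint holds.

1. max(6, 2) = 6 — holds.
2. S = -15 is odd — holds.
3. S = -15, not > -12; antecedent false, conditional vacuously true — holds.
4. max(7, 12) = 12 — holds.
5. W = -14 = -14 (first disjunct) — holds.
6. T + V = 19; 19 mod 5 = 4 — holds.
7. R = 12, W = -14; 12 ≥ -14 — holds.
8. 12 / 2 = 6, so 2 divides 12 — holds.
9. values -14 <= 2 <= 7 — holds.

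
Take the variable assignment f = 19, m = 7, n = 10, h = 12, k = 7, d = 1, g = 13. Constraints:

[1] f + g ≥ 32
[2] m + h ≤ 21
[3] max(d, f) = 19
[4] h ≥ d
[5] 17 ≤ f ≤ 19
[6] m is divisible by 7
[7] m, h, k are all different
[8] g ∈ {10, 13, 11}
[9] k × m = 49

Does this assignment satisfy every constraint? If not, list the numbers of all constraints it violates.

Constraint 7 does not hold.

[1] f + g = 19 + 13 = 32; 32 ≥ 32  OK
[2] m + h = 7 + 12 = 19; 19 ≤ 21  OK
[3] max(1, 19) = 19  OK
[4] h = 12, d = 1; 12 ≥ 1  OK
[5] f = 19 lies in [17, 19]  OK
[6] 7 / 7 = 1, so 7 divides 7  OK
[7] m = k = 7, not all different  FAIL
[8] g = 13 is in {10, 13, 11}  OK
[9] k × m = 7 × 7 = 49  OK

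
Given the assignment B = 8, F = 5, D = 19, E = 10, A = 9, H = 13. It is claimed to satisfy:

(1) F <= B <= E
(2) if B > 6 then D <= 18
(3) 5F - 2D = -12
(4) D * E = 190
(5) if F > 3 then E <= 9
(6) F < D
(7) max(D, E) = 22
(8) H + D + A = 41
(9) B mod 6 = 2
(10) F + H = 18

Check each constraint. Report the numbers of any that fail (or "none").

(1) values 5 <= 8 <= 10 — holds.
(2) B = 8 > 6, so we need D ≤ 18; but D = 19 > 18 — fails.
(3) 5F - 2D = 5(5) - 2(19) = -13, not -12 — fails.
(4) D * E = 19 * 10 = 190 — holds.
(5) F = 5 > 3, so we need E ≤ 9; but E = 10 > 9 — fails.
(6) F = 5, D = 19; 5 < 19 — holds.
(7) max(19, 10) = 19, not 22 — fails.
(8) H + D + A = 13 + 19 + 9 = 41 — holds.
(9) 8 mod 6 = 2 — holds.
(10) F + H = 5 + 13 = 18 — holds.

Constraints 2, 3, 5, and 7 do not hold.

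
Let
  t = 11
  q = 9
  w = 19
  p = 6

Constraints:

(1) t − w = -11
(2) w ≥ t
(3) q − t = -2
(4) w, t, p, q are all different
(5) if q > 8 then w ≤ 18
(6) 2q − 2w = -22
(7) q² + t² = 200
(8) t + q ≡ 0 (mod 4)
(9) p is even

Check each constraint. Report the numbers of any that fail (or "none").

(1) t − w = 11 − 19 = -8, not -11  ✘
(2) w = 19, t = 11; 19 ≥ 11  ✔
(3) q − t = 9 − 11 = -2  ✔
(4) values 19, 11, 6, 9 are pairwise distinct  ✔
(5) q = 9 > 8, so we need w ≤ 18; but w = 19 > 18  ✘
(6) 2q − 2w = 2(9) − 2(19) = -20, not -22  ✘
(7) q² + t² = 9² + 11² = 81 + 121 = 202, not 200  ✘
(8) t + q = 20; 20 mod 4 = 0  ✔
(9) p = 6 is even  ✔

Violated: 1, 5, 6, and 7.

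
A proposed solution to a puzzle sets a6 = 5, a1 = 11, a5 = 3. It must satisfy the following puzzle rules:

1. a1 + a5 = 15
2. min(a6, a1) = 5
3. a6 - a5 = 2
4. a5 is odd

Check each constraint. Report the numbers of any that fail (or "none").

Constraint 1 does not hold.

1. a1 + a5 = 11 + 3 = 14, not 15 — does not hold.
2. min(5, 11) = 5 — holds.
3. a6 - a5 = 5 - 3 = 2 — holds.
4. a5 = 3 is odd — holds.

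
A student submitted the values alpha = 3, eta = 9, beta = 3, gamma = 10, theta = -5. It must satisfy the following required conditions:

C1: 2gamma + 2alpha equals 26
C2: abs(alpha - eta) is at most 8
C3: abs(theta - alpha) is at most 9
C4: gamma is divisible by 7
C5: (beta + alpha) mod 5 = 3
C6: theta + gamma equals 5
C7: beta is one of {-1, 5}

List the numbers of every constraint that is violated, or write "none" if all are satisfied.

No — constraints 4, 5, and 7 are not satisfied.

C1: 2gamma + 2alpha = 2(10) + 2(3) = 26  true
C2: abs(3 - 9) = 6; 6 ≤ 8  true
C3: abs(-5 - 3) = 8; 8 ≤ 9  true
C4: 10 = 7*1 + 3, so 7 does not divide 10  false
C5: beta + alpha = 6; 6 mod 5 = 1, not 3  false
C6: theta + gamma = -5 + 10 = 5  true
C7: beta = 3 is not in {-1, 5}  false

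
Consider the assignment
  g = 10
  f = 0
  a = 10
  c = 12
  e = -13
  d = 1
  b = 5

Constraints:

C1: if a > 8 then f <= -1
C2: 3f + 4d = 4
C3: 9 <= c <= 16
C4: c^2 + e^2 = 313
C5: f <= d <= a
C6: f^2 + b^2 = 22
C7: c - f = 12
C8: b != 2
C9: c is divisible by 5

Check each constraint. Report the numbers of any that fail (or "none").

Constraints 1, 6, 9 are violated.

C1: a = 10 > 8, so we need f ≤ -1; but f = 0 > -1 — does not hold.
C2: 3f + 4d = 3(0) + 4(1) = 4 — holds.
C3: c = 12 lies in [9, 16] — holds.
C4: c^2 + e^2 = 12^2 + (-13)^2 = 144 + 169 = 313 — holds.
C5: values 0 <= 1 <= 10 — holds.
C6: f^2 + b^2 = 0^2 + 5^2 = 0 + 25 = 25, not 22 — does not hold.
C7: c - f = 12 - 0 = 12 — holds.
C8: b = 5, and 5 ≠ 2 — holds.
C9: 12 = 5*2 + 2, so 5 does not divide 12 — does not hold.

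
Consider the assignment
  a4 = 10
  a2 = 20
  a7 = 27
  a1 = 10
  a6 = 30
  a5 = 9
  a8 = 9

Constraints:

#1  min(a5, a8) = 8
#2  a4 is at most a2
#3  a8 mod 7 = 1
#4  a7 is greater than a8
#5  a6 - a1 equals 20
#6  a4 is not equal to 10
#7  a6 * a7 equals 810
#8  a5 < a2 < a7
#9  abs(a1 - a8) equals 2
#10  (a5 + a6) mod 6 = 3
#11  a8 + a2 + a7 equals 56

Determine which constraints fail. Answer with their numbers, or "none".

The assignment fails constraints 1, 3, 6, and 9.

#1 min(9, 9) = 9, not 8 — does not hold.
#2 a4 = 10, a2 = 20; 10 ≤ 20 — holds.
#3 9 mod 7 = 2, not 1 — does not hold.
#4 a7 = 27, a8 = 9; 27 > 9 — holds.
#5 a6 - a1 = 30 - 10 = 20 — holds.
#6 a4 = 10, but 10 is required to differ — does not hold.
#7 a6 * a7 = 30 * 27 = 810 — holds.
#8 values 9 < 20 < 27 — holds.
#9 abs(10 - 9) = 1, not 2 — does not hold.
#10 a5 + a6 = 39; 39 mod 6 = 3 — holds.
#11 a8 + a2 + a7 = 9 + 20 + 27 = 56 — holds.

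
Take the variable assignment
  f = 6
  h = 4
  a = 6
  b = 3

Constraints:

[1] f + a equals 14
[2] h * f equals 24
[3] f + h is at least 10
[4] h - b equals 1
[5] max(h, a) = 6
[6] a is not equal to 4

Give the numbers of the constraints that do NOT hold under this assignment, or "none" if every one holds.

[1] f + a = 6 + 6 = 12, not 14  FAIL
[2] h * f = 4 * 6 = 24  OK
[3] f + h = 6 + 4 = 10; 10 ≥ 10  OK
[4] h - b = 4 - 3 = 1  OK
[5] max(4, 6) = 6  OK
[6] a = 6, and 6 ≠ 4  OK

Violated: 1.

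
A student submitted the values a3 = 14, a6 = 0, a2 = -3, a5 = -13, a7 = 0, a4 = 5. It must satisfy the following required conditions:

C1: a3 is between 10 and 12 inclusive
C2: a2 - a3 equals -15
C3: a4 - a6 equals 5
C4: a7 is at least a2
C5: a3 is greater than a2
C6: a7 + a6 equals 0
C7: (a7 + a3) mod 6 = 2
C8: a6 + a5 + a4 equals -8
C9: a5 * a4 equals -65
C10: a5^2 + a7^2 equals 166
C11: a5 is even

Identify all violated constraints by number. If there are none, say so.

C1: a3 = 14 is outside [10, 12] — violated.
C2: a2 - a3 = -3 - 14 = -17, not -15 — violated.
C3: a4 - a6 = 5 - 0 = 5 — satisfied.
C4: a7 = 0, a2 = -3; 0 ≥ -3 — satisfied.
C5: a3 = 14, a2 = -3; 14 > -3 — satisfied.
C6: a7 + a6 = 0 + 0 = 0 — satisfied.
C7: a7 + a3 = 14; 14 mod 6 = 2 — satisfied.
C8: a6 + a5 + a4 = 0 + (-13) + 5 = -8 — satisfied.
C9: a5 * a4 = -13 * 5 = -65 — satisfied.
C10: a5^2 + a7^2 = (-13)^2 + 0^2 = 169 + 0 = 169, not 166 — violated.
C11: a5 = -13 is odd — violated.

Constraints 1, 2, 10, and 11 are violated.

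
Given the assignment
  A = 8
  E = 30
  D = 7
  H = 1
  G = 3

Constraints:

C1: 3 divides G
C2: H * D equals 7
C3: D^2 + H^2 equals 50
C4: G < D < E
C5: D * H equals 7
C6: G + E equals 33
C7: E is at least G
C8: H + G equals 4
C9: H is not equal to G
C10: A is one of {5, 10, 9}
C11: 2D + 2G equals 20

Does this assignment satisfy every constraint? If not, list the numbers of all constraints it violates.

The assignment fails constraint 10.

C1: 3 / 3 = 1, so 3 divides 3 — holds.
C2: H * D = 1 * 7 = 7 — holds.
C3: D^2 + H^2 = 7^2 + 1^2 = 49 + 1 = 50 — holds.
C4: values 3 < 7 < 30 — holds.
C5: D * H = 7 * 1 = 7 — holds.
C6: G + E = 3 + 30 = 33 — holds.
C7: E = 30, G = 3; 30 ≥ 3 — holds.
C8: H + G = 1 + 3 = 4 — holds.
C9: H = 1, G = 3; distinct — holds.
C10: A = 8 is not in {5, 10, 9} — fails.
C11: 2D + 2G = 2(7) + 2(3) = 20 — holds.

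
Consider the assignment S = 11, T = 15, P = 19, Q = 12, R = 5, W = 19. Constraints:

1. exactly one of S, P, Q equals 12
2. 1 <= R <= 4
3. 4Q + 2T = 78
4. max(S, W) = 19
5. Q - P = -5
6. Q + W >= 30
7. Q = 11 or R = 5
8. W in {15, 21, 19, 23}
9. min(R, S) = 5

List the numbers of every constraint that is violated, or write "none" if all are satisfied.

1. S=11, P=19, Q=12; 1 of them equals 12  yes
2. R = 5 is outside [1, 4]  no
3. 4Q + 2T = 4(12) + 2(15) = 78  yes
4. max(11, 19) = 19  yes
5. Q - P = 12 - 19 = -7, not -5  no
6. Q + W = 12 + 19 = 31; 31 ≥ 30  yes
7. Q = 12 ≠ 11, but R = 5 = 5 (second disjunct)  yes
8. W = 19 is in {15, 21, 19, 23}  yes
9. min(5, 11) = 5  yes

Constraints 2, 5 do not hold.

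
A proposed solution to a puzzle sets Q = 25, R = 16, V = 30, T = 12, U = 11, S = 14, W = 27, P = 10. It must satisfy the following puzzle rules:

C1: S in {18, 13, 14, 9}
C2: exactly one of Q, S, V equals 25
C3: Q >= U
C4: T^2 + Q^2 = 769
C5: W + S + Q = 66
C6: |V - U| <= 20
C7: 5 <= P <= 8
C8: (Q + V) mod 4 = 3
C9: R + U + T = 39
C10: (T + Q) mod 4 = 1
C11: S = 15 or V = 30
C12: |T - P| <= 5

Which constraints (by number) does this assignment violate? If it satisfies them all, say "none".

Constraint 7 does not hold.

C1: S = 14 is in {18, 13, 14, 9} — OK.
C2: Q=25, S=14, V=30; 1 of them equals 25 — OK.
C3: Q = 25, U = 11; 25 ≥ 11 — OK.
C4: T^2 + Q^2 = 12^2 + 25^2 = 144 + 625 = 769 — OK.
C5: W + S + Q = 27 + 14 + 25 = 66 — OK.
C6: |30 - 11| = 19; 19 ≤ 20 — OK.
C7: P = 10 is outside [5, 8] — violated.
C8: Q + V = 55; 55 mod 4 = 3 — OK.
C9: R + U + T = 16 + 11 + 12 = 39 — OK.
C10: T + Q = 37; 37 mod 4 = 1 — OK.
C11: S = 14 ≠ 15, but V = 30 = 30 (second disjunct) — OK.
C12: |12 - 10| = 2; 2 ≤ 5 — OK.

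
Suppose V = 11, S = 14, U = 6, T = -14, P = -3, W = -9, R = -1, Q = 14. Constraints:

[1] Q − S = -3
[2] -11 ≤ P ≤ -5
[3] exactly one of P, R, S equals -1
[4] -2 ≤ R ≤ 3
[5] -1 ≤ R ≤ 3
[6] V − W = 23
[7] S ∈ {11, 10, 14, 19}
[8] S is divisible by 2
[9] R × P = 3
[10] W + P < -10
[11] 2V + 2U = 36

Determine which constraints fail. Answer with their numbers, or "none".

[1] Q − S = 14 − 14 = 0, not -3 — does not hold.
[2] P = -3 is outside [-11, -5] — does not hold.
[3] P=-3, R=-1, S=14; 1 of them equals -1 — holds.
[4] R = -1 lies in [-2, 3] — holds.
[5] R = -1 lies in [-1, 3] — holds.
[6] V − W = 11 − (-9) = 20, not 23 — does not hold.
[7] S = 14 is in {11, 10, 14, 19} — holds.
[8] 14 / 2 = 7, so 2 divides 14 — holds.
[9] R × P = -1 × (-3) = 3 — holds.
[10] W + P = -9 + (-3) = -12; -12 < -10 — holds.
[11] 2V + 2U = 2(11) + 2(6) = 34, not 36 — does not hold.

Violated: 1, 2, 6, 11.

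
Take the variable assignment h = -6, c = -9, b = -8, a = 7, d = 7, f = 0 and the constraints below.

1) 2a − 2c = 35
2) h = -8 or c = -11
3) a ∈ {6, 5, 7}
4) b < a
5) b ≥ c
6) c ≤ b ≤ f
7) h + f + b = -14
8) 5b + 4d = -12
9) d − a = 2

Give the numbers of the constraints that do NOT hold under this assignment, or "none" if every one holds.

1) 2a − 2c = 2(7) − 2(-9) = 32, not 35  false
2) h = -6 ≠ -8 and c = -9 ≠ -11; both disjuncts false  false
3) a = 7 is in {6, 5, 7}  true
4) b = -8, a = 7; -8 < 7  true
5) b = -8, c = -9; -8 ≥ -9  true
6) values -9 ≤ -8 ≤ 0  true
7) h + f + b = -6 + 0 + (-8) = -14  true
8) 5b + 4d = 5(-8) + 4(7) = -12  true
9) d − a = 7 − 7 = 0, not 2  false

Constraints 1, 2, and 9 do not hold.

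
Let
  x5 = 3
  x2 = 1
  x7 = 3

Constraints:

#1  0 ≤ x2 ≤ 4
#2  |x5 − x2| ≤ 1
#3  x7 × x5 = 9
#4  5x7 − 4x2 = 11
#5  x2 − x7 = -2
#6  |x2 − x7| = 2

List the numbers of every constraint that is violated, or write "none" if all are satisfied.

Violated: 2.

#1 x2 = 1 lies in [0, 4]  ✓
#2 |3 − 1| = 2; 2 > 1, exceeds bound 1  ✗
#3 x7 × x5 = 3 × 3 = 9  ✓
#4 5x7 − 4x2 = 5(3) − 4(1) = 11  ✓
#5 x2 − x7 = 1 − 3 = -2  ✓
#6 |1 − 3| = 2  ✓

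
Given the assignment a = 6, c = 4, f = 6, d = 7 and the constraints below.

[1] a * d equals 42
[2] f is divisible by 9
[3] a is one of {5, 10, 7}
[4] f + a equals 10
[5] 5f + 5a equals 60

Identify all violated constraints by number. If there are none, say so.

[1] a * d = 6 * 7 = 42 — holds.
[2] 6 = 9*0 + 6, so 9 does not divide 6 — fails.
[3] a = 6 is not in {5, 10, 7} — fails.
[4] f + a = 6 + 6 = 12, not 10 — fails.
[5] 5f + 5a = 5(6) + 5(6) = 60 — holds.

Violated: 2, 3, 4.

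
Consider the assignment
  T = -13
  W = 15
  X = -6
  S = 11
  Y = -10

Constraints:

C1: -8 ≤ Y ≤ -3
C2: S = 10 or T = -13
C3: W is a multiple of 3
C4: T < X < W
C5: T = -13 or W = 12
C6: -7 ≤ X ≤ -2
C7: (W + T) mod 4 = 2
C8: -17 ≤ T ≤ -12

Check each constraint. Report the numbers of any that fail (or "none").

The assignment fails constraint 1.

C1: Y = -10 is outside [-8, -3] — fails.
C2: S = 11 ≠ 10, but T = -13 = -13 (second disjunct) — holds.
C3: 15 / 3 = 5, so 3 divides 15 — holds.
C4: values -13 < -6 < 15 — holds.
C5: T = -13 = -13 (first disjunct) — holds.
C6: X = -6 lies in [-7, -2] — holds.
C7: W + T = 2; 2 mod 4 = 2 — holds.
C8: T = -13 lies in [-17, -12] — holds.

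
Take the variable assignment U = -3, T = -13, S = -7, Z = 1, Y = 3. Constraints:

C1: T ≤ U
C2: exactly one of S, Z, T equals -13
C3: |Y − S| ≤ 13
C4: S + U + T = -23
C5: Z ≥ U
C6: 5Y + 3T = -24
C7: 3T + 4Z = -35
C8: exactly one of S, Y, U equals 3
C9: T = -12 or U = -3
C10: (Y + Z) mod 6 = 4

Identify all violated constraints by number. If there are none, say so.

C1: T = -13, U = -3; -13 ≤ -3  OK
C2: S=-7, Z=1, T=-13; 1 of them equals -13  OK
C3: |3 − (-7)| = 10; 10 ≤ 13  OK
C4: S + U + T = -7 + (-3) + (-13) = -23  OK
C5: Z = 1, U = -3; 1 ≥ -3  OK
C6: 5Y + 3T = 5(3) + 3(-13) = -24  OK
C7: 3T + 4Z = 3(-13) + 4(1) = -35  OK
C8: S=-7, Y=3, U=-3; 1 of them equals 3  OK
C9: T = -13 ≠ -12, but U = -3 = -3 (second disjunct)  OK
C10: Y + Z = 4; 4 mod 6 = 4  OK

The assignment satisfies every constraint.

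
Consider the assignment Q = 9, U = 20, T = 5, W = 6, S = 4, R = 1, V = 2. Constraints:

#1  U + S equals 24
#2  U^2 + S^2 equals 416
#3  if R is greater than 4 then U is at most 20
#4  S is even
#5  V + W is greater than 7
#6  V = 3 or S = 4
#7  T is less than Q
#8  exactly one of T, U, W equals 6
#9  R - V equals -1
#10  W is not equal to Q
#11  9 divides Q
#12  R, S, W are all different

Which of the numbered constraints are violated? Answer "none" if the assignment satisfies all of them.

#1 U + S = 20 + 4 = 24 — satisfied.
#2 U^2 + S^2 = 20^2 + 4^2 = 400 + 16 = 416 — satisfied.
#3 R = 1, not > 4; antecedent false, conditional vacuously true — satisfied.
#4 S = 4 is even — satisfied.
#5 V + W = 2 + 6 = 8; 8 > 7 — satisfied.
#6 V = 2 ≠ 3, but S = 4 = 4 (second disjunct) — satisfied.
#7 T = 5, Q = 9; 5 < 9 — satisfied.
#8 T=5, U=20, W=6; 1 of them equals 6 — satisfied.
#9 R - V = 1 - 2 = -1 — satisfied.
#10 W = 6, Q = 9; distinct — satisfied.
#11 9 / 9 = 1, so 9 divides 9 — satisfied.
#12 values 1, 4, 6 are pairwise distinct — satisfied.

No violations.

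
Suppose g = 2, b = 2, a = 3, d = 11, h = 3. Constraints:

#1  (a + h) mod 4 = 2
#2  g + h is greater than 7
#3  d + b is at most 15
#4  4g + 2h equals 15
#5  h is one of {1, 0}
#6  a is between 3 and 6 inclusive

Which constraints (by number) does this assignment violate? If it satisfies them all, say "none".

#1 a + h = 6; 6 mod 4 = 2 — holds.
#2 g + h = 2 + 3 = 5; 5 ≤ 7, bound 7 not met — fails.
#3 d + b = 11 + 2 = 13; 13 ≤ 15 — holds.
#4 4g + 2h = 4(2) + 2(3) = 14, not 15 — fails.
#5 h = 3 is not in {1, 0} — fails.
#6 a = 3 lies in [3, 6] — holds.

Violated: 2, 4, 5.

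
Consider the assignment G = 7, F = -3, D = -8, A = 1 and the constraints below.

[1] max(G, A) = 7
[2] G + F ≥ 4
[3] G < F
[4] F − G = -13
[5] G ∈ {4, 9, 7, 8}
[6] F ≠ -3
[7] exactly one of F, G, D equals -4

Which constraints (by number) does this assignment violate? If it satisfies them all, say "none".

Violated: 3, 4, 6, and 7.

[1] max(7, 1) = 7 — OK.
[2] G + F = 7 + (-3) = 4; 4 ≥ 4 — OK.
[3] G = 7, F = -3; 7 ≥ -3 (want <) — violated.
[4] F − G = -3 − 7 = -10, not -13 — violated.
[5] G = 7 is in {4, 9, 7, 8} — OK.
[6] F = -3, but -3 is required to differ — violated.
[7] F=-3, G=7, D=-8; 0 of them equal -4, not exactly one — violated.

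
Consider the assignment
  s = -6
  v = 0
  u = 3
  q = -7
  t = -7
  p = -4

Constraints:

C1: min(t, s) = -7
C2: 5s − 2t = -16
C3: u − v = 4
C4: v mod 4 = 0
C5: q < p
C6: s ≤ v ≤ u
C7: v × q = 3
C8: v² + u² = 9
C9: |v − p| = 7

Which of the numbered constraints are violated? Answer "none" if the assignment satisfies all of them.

C1: min(-7, -6) = -7  holds
C2: 5s − 2t = 5(-6) − 2(-7) = -16  holds
C3: u − v = 3 − 0 = 3, not 4  fails
C4: 0 mod 4 = 0  holds
C5: q = -7, p = -4; -7 < -4  holds
C6: values -6 ≤ 0 ≤ 3  holds
C7: v × q = 0 × (-7) = 0, not 3  fails
C8: v² + u² = 0² + 3² = 0 + 9 = 9  holds
C9: |0 − (-4)| = 4, not 7  fails

Violated: 3, 7, 9.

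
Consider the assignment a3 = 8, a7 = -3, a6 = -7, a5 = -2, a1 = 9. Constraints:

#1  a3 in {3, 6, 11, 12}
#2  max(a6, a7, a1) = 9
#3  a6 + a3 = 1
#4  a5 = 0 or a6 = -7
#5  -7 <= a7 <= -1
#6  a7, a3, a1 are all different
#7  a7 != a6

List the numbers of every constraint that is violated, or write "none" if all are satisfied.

#1 a3 = 8 is not in {3, 6, 11, 12}  fails
#2 max(-7, -3, 9) = 9  holds
#3 a6 + a3 = -7 + 8 = 1  holds
#4 a5 = -2 ≠ 0, but a6 = -7 = -7 (second disjunct)  holds
#5 a7 = -3 lies in [-7, -1]  holds
#6 values -3, 8, 9 are pairwise distinct  holds
#7 a7 = -3, a6 = -7; distinct  holds

Constraint 1 is violated.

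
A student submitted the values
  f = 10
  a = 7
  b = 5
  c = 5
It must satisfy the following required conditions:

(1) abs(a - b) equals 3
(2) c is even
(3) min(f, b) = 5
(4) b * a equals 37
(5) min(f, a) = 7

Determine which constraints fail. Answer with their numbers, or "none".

(1) abs(7 - 5) = 2, not 3  fails
(2) c = 5 is odd  fails
(3) min(10, 5) = 5  holds
(4) b * a = 5 * 7 = 35, not 37  fails
(5) min(10, 7) = 7  holds

Constraints 1, 2, and 4 are violated.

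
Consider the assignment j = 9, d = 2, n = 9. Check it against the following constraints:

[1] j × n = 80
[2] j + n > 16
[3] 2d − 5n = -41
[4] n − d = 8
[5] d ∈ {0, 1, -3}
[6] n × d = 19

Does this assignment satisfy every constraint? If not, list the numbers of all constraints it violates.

No — constraints 1, 4, 5, 6 are not satisfied.

[1] j × n = 9 × 9 = 81, not 80  FAIL
[2] j + n = 9 + 9 = 18; 18 > 16  OK
[3] 2d − 5n = 2(2) − 5(9) = -41  OK
[4] n − d = 9 − 2 = 7, not 8  FAIL
[5] d = 2 is not in {0, 1, -3}  FAIL
[6] n × d = 9 × 2 = 18, not 19  FAIL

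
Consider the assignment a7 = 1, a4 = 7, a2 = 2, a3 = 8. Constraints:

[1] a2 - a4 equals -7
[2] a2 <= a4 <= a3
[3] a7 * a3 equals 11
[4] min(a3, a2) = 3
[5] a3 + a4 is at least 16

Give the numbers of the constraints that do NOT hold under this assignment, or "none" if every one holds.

Constraints 1, 3, 4, and 5 do not hold.

[1] a2 - a4 = 2 - 7 = -5, not -7  fails
[2] values 2 <= 7 <= 8  holds
[3] a7 * a3 = 1 * 8 = 8, not 11  fails
[4] min(8, 2) = 2, not 3  fails
[5] a3 + a4 = 8 + 7 = 15; 15 < 16, bound 16 not met  fails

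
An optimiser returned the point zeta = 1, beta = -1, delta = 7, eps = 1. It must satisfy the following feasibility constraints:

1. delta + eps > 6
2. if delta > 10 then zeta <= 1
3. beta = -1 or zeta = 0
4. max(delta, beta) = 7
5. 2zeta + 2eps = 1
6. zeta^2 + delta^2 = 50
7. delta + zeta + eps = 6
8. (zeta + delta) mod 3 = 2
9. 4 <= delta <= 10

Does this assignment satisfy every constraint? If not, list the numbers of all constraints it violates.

No — constraints 5 and 7 are not satisfied.

1. delta + eps = 7 + 1 = 8; 8 > 6  ✔
2. delta = 7, not > 10; antecedent false, conditional vacuously true  ✔
3. beta = -1 = -1 (first disjunct)  ✔
4. max(7, -1) = 7  ✔
5. 2zeta + 2eps = 2(1) + 2(1) = 4, not 1  ✘
6. zeta^2 + delta^2 = 1^2 + 7^2 = 1 + 49 = 50  ✔
7. delta + zeta + eps = 7 + 1 + 1 = 9, not 6  ✘
8. zeta + delta = 8; 8 mod 3 = 2  ✔
9. delta = 7 lies in [4, 10]  ✔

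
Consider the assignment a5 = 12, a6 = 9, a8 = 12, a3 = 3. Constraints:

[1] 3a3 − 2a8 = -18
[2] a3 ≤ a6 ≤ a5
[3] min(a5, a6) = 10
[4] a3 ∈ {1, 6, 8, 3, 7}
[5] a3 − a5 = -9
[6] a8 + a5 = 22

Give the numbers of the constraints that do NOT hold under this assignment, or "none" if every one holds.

Violated: 1, 3, and 6.

[1] 3a3 − 2a8 = 3(3) − 2(12) = -15, not -18  ✗
[2] values 3 ≤ 9 ≤ 12  ✓
[3] min(12, 9) = 9, not 10  ✗
[4] a3 = 3 is in {1, 6, 8, 3, 7}  ✓
[5] a3 − a5 = 3 − 12 = -9  ✓
[6] a8 + a5 = 12 + 12 = 24, not 22  ✗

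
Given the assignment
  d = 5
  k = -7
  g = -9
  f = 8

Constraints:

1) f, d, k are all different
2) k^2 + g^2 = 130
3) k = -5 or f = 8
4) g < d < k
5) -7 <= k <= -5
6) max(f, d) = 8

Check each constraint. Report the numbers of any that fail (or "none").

1) values 8, 5, -7 are pairwise distinct — holds.
2) k^2 + g^2 = (-7)^2 + (-9)^2 = 49 + 81 = 130 — holds.
3) k = -7 ≠ -5, but f = 8 = 8 (second disjunct) — holds.
4) values -9, 5, -7; d = 5 is not < k = -7 — fails.
5) k = -7 lies in [-7, -5] — holds.
6) max(8, 5) = 8 — holds.

Violated: 4.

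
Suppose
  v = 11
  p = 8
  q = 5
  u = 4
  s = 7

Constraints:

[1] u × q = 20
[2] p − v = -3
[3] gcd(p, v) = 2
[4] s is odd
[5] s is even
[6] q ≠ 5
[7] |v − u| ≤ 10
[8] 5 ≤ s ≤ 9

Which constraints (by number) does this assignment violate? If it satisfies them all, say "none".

[1] u × q = 4 × 5 = 20 — holds.
[2] p − v = 8 − 11 = -3 — holds.
[3] gcd(8, 11) = 1, not 2 — fails.
[4] s = 7 is odd — holds.
[5] s = 7 is odd — fails.
[6] q = 5, but 5 is required to differ — fails.
[7] |11 − 4| = 7; 7 ≤ 10 — holds.
[8] s = 7 lies in [5, 9] — holds.

The assignment fails constraints 3, 5, 6.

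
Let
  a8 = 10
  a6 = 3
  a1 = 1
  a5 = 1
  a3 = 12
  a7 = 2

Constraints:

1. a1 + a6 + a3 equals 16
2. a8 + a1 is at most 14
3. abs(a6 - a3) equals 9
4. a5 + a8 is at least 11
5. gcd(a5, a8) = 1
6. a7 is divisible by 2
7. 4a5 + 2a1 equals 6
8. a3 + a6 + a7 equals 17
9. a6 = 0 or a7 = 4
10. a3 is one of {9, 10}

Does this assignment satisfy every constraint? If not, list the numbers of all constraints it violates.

Constraints 9, 10 do not hold.

1. a1 + a6 + a3 = 1 + 3 + 12 = 16 — OK.
2. a8 + a1 = 10 + 1 = 11; 11 ≤ 14 — OK.
3. abs(3 - 12) = 9 — OK.
4. a5 + a8 = 1 + 10 = 11; 11 ≥ 11 — OK.
5. gcd(1, 10) = 1 — OK.
6. 2 / 2 = 1, so 2 divides 2 — OK.
7. 4a5 + 2a1 = 4(1) + 2(1) = 6 — OK.
8. a3 + a6 + a7 = 12 + 3 + 2 = 17 — OK.
9. a6 = 3 ≠ 0 and a7 = 2 ≠ 4; both disjuncts false — violated.
10. a3 = 12 is not in {9, 10} — violated.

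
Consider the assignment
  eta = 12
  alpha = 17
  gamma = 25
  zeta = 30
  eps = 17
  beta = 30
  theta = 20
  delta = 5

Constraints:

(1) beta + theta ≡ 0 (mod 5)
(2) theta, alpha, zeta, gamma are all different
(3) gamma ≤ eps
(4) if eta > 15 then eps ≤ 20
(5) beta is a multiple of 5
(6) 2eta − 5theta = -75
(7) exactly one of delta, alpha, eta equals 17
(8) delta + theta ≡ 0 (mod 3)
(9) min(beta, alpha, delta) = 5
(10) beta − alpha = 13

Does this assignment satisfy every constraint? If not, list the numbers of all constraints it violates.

(1) beta + theta = 50; 50 mod 5 = 0  holds
(2) values 20, 17, 30, 25 are pairwise distinct  holds
(3) gamma = 25, eps = 17; 25 > 17 (want ≤)  fails
(4) eta = 12, not > 15; antecedent false, conditional vacuously true  holds
(5) 30 / 5 = 6, so 5 divides 30  holds
(6) 2eta − 5theta = 2(12) − 5(20) = -76, not -75  fails
(7) delta=5, alpha=17, eta=12; 1 of them equals 17  holds
(8) delta + theta = 25; 25 mod 3 = 1, not 0  fails
(9) min(30, 17, 5) = 5  holds
(10) beta − alpha = 30 − 17 = 13  holds

Constraints 3, 6, and 8 are violated.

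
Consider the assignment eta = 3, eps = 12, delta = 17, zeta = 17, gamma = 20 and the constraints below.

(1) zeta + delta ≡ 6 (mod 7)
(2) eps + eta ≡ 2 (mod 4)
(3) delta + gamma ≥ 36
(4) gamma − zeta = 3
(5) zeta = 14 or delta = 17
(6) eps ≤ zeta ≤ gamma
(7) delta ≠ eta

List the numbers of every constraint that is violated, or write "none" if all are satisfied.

Violated: 2.

(1) zeta + delta = 34; 34 mod 7 = 6 — holds.
(2) eps + eta = 15; 15 mod 4 = 3, not 2 — does not hold.
(3) delta + gamma = 17 + 20 = 37; 37 ≥ 36 — holds.
(4) gamma − zeta = 20 − 17 = 3 — holds.
(5) zeta = 17 ≠ 14, but delta = 17 = 17 (second disjunct) — holds.
(6) values 12 ≤ 17 ≤ 20 — holds.
(7) delta = 17, eta = 3; distinct — holds.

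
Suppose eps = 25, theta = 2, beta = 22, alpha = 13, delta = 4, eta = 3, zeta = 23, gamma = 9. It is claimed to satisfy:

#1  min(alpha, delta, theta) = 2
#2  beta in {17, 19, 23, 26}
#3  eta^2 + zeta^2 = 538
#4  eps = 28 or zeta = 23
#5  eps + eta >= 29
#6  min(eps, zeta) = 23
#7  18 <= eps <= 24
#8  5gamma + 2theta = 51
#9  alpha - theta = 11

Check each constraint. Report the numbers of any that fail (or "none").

The assignment fails constraints 2, 5, 7, 8.

#1 min(13, 4, 2) = 2  holds
#2 beta = 22 is not in {17, 19, 23, 26}  fails
#3 eta^2 + zeta^2 = 3^2 + 23^2 = 9 + 529 = 538  holds
#4 eps = 25 ≠ 28, but zeta = 23 = 23 (second disjunct)  holds
#5 eps + eta = 25 + 3 = 28; 28 < 29, bound 29 not met  fails
#6 min(25, 23) = 23  holds
#7 eps = 25 is outside [18, 24]  fails
#8 5gamma + 2theta = 5(9) + 2(2) = 49, not 51  fails
#9 alpha - theta = 13 - 2 = 11  holds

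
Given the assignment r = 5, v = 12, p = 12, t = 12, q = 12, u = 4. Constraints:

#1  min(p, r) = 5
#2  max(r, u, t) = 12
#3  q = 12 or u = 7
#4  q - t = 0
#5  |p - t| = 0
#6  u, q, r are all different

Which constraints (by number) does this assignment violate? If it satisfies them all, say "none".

#1 min(12, 5) = 5 — OK.
#2 max(5, 4, 12) = 12 — OK.
#3 q = 12 = 12 (first disjunct) — OK.
#4 q - t = 12 - 12 = 0 — OK.
#5 |12 - 12| = 0 — OK.
#6 values 4, 12, 5 are pairwise distinct — OK.

No violations.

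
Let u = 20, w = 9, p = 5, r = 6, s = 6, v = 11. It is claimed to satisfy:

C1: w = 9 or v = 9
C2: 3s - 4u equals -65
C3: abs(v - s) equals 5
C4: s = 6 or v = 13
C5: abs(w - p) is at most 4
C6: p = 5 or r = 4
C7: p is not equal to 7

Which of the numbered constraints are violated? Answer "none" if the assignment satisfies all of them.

No — constraint 2 is not satisfied.

C1: w = 9 = 9 (first disjunct) — satisfied.
C2: 3s - 4u = 3(6) - 4(20) = -62, not -65 — violated.
C3: abs(11 - 6) = 5 — satisfied.
C4: s = 6 = 6 (first disjunct) — satisfied.
C5: abs(9 - 5) = 4; 4 ≤ 4 — satisfied.
C6: p = 5 = 5 (first disjunct) — satisfied.
C7: p = 5, and 5 ≠ 7 — satisfied.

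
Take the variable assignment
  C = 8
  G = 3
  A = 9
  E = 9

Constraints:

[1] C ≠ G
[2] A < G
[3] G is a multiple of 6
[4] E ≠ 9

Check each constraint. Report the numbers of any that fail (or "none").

[1] C = 8, G = 3; distinct  OK
[2] A = 9, G = 3; 9 ≥ 3 (want <)  FAIL
[3] 3 = 6×0 + 3, so 6 does not divide 3  FAIL
[4] E = 9, but 9 is required to differ  FAIL

No — constraints 2, 3, 4 are not satisfied.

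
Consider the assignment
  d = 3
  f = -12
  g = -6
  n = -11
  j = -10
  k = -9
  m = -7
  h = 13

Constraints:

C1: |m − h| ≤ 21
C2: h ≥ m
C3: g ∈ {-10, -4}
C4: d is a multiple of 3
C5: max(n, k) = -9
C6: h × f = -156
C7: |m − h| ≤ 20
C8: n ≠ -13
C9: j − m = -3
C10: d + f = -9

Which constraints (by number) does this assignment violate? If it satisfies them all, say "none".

The assignment fails constraint 3.

C1: |-7 − 13| = 20; 20 ≤ 21 — OK.
C2: h = 13, m = -7; 13 ≥ -7 — OK.
C3: g = -6 is not in {-10, -4} — violated.
C4: 3 / 3 = 1, so 3 divides 3 — OK.
C5: max(-11, -9) = -9 — OK.
C6: h × f = 13 × (-12) = -156 — OK.
C7: |-7 − 13| = 20; 20 ≤ 20 — OK.
C8: n = -11, and -11 ≠ -13 — OK.
C9: j − m = -10 − (-7) = -3 — OK.
C10: d + f = 3 + (-12) = -9 — OK.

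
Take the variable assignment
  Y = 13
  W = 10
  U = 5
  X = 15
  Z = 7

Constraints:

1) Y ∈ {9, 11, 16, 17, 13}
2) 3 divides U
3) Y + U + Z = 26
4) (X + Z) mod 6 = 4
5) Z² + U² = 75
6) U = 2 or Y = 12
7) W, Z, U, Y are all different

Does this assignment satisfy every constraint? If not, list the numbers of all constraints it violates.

1) Y = 13 is in {9, 11, 16, 17, 13} — holds.
2) 5 = 3×1 + 2, so 3 does not divide 5 — does not hold.
3) Y + U + Z = 13 + 5 + 7 = 25, not 26 — does not hold.
4) X + Z = 22; 22 mod 6 = 4 — holds.
5) Z² + U² = 7² + 5² = 49 + 25 = 74, not 75 — does not hold.
6) U = 5 ≠ 2 and Y = 13 ≠ 12; both disjuncts false — does not hold.
7) values 10, 7, 5, 13 are pairwise distinct — holds.

No — constraints 2, 3, 5, and 6 are not satisfied.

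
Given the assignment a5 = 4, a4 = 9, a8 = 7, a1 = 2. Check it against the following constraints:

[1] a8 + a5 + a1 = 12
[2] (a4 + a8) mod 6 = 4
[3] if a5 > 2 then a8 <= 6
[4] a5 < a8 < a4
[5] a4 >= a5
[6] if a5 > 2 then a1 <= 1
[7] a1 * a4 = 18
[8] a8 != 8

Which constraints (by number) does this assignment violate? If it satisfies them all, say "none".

Constraints 1, 3, and 6 do not hold.

[1] a8 + a5 + a1 = 7 + 4 + 2 = 13, not 12 — violated.
[2] a4 + a8 = 16; 16 mod 6 = 4 — satisfied.
[3] a5 = 4 > 2, so we need a8 ≤ 6; but a8 = 7 > 6 — violated.
[4] values 4 < 7 < 9 — satisfied.
[5] a4 = 9, a5 = 4; 9 ≥ 4 — satisfied.
[6] a5 = 4 > 2, so we need a1 ≤ 1; but a1 = 2 > 1 — violated.
[7] a1 * a4 = 2 * 9 = 18 — satisfied.
[8] a8 = 7, and 7 ≠ 8 — satisfied.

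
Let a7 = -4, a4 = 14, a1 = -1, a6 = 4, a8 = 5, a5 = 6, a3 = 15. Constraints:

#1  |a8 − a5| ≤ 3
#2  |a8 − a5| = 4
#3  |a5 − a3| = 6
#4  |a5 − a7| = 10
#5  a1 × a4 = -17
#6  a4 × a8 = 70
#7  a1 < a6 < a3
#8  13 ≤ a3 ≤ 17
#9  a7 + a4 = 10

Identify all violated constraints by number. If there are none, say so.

#1 |5 − 6| = 1; 1 ≤ 3  holds
#2 |5 − 6| = 1, not 4  fails
#3 |6 − 15| = 9, not 6  fails
#4 |6 − (-4)| = 10  holds
#5 a1 × a4 = -1 × 14 = -14, not -17  fails
#6 a4 × a8 = 14 × 5 = 70  holds
#7 values -1 < 4 < 15  holds
#8 a3 = 15 lies in [13, 17]  holds
#9 a7 + a4 = -4 + 14 = 10  holds

No — constraints 2, 3, and 5 are not satisfied.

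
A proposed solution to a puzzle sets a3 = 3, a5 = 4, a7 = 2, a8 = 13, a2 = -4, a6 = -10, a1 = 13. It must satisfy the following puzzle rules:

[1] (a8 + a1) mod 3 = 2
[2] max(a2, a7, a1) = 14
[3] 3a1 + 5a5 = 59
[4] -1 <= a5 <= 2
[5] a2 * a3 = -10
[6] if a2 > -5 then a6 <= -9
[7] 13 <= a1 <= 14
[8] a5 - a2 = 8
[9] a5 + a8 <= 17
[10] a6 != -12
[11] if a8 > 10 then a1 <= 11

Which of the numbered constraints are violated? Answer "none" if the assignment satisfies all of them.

Constraints 2, 4, 5, 11 are violated.

[1] a8 + a1 = 26; 26 mod 3 = 2  yes
[2] max(-4, 2, 13) = 13, not 14  no
[3] 3a1 + 5a5 = 3(13) + 5(4) = 59  yes
[4] a5 = 4 is outside [-1, 2]  no
[5] a2 * a3 = -4 * 3 = -12, not -10  no
[6] a2 = -4 > -5, so we need a6 ≤ -9; a6 = -10 ≤ -9  yes
[7] a1 = 13 lies in [13, 14]  yes
[8] a5 - a2 = 4 - (-4) = 8  yes
[9] a5 + a8 = 4 + 13 = 17; 17 ≤ 17  yes
[10] a6 = -10, and -10 ≠ -12  yes
[11] a8 = 13 > 10, so we need a1 ≤ 11; but a1 = 13 > 11  no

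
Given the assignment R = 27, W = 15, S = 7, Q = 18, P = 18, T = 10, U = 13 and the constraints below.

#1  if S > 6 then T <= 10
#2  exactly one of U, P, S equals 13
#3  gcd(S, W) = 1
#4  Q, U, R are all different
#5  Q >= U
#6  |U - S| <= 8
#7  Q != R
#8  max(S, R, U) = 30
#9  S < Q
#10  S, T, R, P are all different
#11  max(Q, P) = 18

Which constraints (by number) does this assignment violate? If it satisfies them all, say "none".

#1 S = 7 > 6, so we need T ≤ 10; T = 10 ≤ 10 — OK.
#2 U=13, P=18, S=7; 1 of them equals 13 — OK.
#3 gcd(7, 15) = 1 — OK.
#4 values 18, 13, 27 are pairwise distinct — OK.
#5 Q = 18, U = 13; 18 ≥ 13 — OK.
#6 |13 - 7| = 6; 6 ≤ 8 — OK.
#7 Q = 18, R = 27; distinct — OK.
#8 max(7, 27, 13) = 27, not 30 — violated.
#9 S = 7, Q = 18; 7 < 18 — OK.
#10 values 7, 10, 27, 18 are pairwise distinct — OK.
#11 max(18, 18) = 18 — OK.

The assignment fails constraint 8.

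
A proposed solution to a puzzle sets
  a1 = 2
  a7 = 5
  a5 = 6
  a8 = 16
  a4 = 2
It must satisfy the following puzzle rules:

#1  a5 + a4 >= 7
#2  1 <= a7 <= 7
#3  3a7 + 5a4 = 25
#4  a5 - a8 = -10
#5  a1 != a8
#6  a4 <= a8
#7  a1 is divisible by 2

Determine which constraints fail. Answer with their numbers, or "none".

#1 a5 + a4 = 6 + 2 = 8; 8 ≥ 7 — holds.
#2 a7 = 5 lies in [1, 7] — holds.
#3 3a7 + 5a4 = 3(5) + 5(2) = 25 — holds.
#4 a5 - a8 = 6 - 16 = -10 — holds.
#5 a1 = 2, a8 = 16; distinct — holds.
#6 a4 = 2, a8 = 16; 2 ≤ 16 — holds.
#7 2 / 2 = 1, so 2 divides 2 — holds.

None — every constraint holds.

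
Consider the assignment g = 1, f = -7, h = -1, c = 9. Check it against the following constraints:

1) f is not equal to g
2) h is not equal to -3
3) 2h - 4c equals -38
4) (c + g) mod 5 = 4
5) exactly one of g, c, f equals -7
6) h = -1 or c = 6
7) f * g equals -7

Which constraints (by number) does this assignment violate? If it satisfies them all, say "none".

The assignment fails constraint 4.

1) f = -7, g = 1; distinct — satisfied.
2) h = -1, and -1 ≠ -3 — satisfied.
3) 2h - 4c = 2(-1) - 4(9) = -38 — satisfied.
4) c + g = 10; 10 mod 5 = 0, not 4 — violated.
5) g=1, c=9, f=-7; 1 of them equals -7 — satisfied.
6) h = -1 = -1 (first disjunct) — satisfied.
7) f * g = -7 * 1 = -7 — satisfied.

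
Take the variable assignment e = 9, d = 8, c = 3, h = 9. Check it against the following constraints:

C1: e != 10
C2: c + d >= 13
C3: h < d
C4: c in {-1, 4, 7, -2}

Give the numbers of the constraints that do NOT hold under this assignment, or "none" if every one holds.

Violated: 2, 3, 4.

C1: e = 9, and 9 ≠ 10  true
C2: c + d = 3 + 8 = 11; 11 < 13, bound 13 not met  false
C3: h = 9, d = 8; 9 ≥ 8 (want <)  false
C4: c = 3 is not in {-1, 4, 7, -2}  false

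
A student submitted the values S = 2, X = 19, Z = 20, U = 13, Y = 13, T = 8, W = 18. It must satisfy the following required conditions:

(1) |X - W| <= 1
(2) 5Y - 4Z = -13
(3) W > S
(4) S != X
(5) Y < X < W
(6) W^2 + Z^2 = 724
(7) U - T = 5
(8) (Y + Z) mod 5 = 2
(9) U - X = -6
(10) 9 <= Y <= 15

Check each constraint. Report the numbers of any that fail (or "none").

Constraints 2, 5, and 8 do not hold.

(1) |19 - 18| = 1; 1 ≤ 1 — satisfied.
(2) 5Y - 4Z = 5(13) - 4(20) = -15, not -13 — violated.
(3) W = 18, S = 2; 18 > 2 — satisfied.
(4) S = 2, X = 19; distinct — satisfied.
(5) values 13, 19, 18; X = 19 is not < W = 18 — violated.
(6) W^2 + Z^2 = 18^2 + 20^2 = 324 + 400 = 724 — satisfied.
(7) U - T = 13 - 8 = 5 — satisfied.
(8) Y + Z = 33; 33 mod 5 = 3, not 2 — violated.
(9) U - X = 13 - 19 = -6 — satisfied.
(10) Y = 13 lies in [9, 15] — satisfied.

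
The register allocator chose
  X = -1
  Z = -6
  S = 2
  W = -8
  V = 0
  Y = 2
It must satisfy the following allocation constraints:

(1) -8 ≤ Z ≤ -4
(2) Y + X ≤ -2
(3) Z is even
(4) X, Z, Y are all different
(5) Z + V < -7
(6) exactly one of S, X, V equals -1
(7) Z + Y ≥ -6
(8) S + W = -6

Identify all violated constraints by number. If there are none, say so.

(1) Z = -6 lies in [-8, -4] — OK.
(2) Y + X = 2 + (-1) = 1; 1 > -2, bound -2 not met — violated.
(3) Z = -6 is even — OK.
(4) values -1, -6, 2 are pairwise distinct — OK.
(5) Z + V = -6 + 0 = -6; -6 ≥ -7, bound -7 not met — violated.
(6) S=2, X=-1, V=0; 1 of them equals -1 — OK.
(7) Z + Y = -6 + 2 = -4; -4 ≥ -6 — OK.
(8) S + W = 2 + (-8) = -6 — OK.

The assignment fails constraints 2, 5.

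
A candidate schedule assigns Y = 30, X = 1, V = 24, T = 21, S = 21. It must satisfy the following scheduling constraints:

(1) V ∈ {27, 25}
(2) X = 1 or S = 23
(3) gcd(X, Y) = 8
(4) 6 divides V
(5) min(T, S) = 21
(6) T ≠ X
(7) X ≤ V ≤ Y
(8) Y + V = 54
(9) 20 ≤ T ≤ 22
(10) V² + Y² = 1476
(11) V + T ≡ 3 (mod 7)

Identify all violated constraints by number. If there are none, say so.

(1) V = 24 is not in {27, 25} — violated.
(2) X = 1 = 1 (first disjunct) — satisfied.
(3) gcd(1, 30) = 1, not 8 — violated.
(4) 24 / 6 = 4, so 6 divides 24 — satisfied.
(5) min(21, 21) = 21 — satisfied.
(6) T = 21, X = 1; distinct — satisfied.
(7) values 1 ≤ 24 ≤ 30 — satisfied.
(8) Y + V = 30 + 24 = 54 — satisfied.
(9) T = 21 lies in [20, 22] — satisfied.
(10) V² + Y² = 24² + 30² = 576 + 900 = 1476 — satisfied.
(11) V + T = 45; 45 mod 7 = 3 — satisfied.

Constraints 1, 3 are violated.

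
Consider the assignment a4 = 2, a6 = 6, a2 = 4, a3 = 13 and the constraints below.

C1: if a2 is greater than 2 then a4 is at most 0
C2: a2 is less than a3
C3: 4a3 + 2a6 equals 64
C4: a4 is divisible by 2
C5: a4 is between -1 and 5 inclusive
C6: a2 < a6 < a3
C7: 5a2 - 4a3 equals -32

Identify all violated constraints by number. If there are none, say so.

C1: a2 = 4 > 2, so we need a4 ≤ 0; but a4 = 2 > 0  ✗
C2: a2 = 4, a3 = 13; 4 < 13  ✓
C3: 4a3 + 2a6 = 4(13) + 2(6) = 64  ✓
C4: 2 / 2 = 1, so 2 divides 2  ✓
C5: a4 = 2 lies in [-1, 5]  ✓
C6: values 4 < 6 < 13  ✓
C7: 5a2 - 4a3 = 5(4) - 4(13) = -32  ✓

No — constraint 1 is not satisfied.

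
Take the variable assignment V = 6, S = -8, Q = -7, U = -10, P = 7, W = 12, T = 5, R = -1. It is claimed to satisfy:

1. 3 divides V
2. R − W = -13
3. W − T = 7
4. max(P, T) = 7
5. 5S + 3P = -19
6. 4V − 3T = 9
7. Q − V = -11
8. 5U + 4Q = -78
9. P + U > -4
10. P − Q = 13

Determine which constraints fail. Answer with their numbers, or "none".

The assignment fails constraints 7 and 10.

1. 6 / 3 = 2, so 3 divides 6  yes
2. R − W = -1 − 12 = -13  yes
3. W − T = 12 − 5 = 7  yes
4. max(7, 5) = 7  yes
5. 5S + 3P = 5(-8) + 3(7) = -19  yes
6. 4V − 3T = 4(6) − 3(5) = 9  yes
7. Q − V = -7 − 6 = -13, not -11  no
8. 5U + 4Q = 5(-10) + 4(-7) = -78  yes
9. P + U = 7 + (-10) = -3; -3 > -4  yes
10. P − Q = 7 − (-7) = 14, not 13  no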